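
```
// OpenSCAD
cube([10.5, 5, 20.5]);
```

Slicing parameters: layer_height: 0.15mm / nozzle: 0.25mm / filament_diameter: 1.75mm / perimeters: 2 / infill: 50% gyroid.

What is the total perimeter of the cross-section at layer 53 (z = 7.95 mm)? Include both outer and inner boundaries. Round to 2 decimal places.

31.00 mm

At z = 7.95 mm: the 10.5×5 cube contributes its full rectangle (perimeter 31.00 mm). Overall, the cross-section is a single solid region. Total boundary length (outer) = 31.00 mm.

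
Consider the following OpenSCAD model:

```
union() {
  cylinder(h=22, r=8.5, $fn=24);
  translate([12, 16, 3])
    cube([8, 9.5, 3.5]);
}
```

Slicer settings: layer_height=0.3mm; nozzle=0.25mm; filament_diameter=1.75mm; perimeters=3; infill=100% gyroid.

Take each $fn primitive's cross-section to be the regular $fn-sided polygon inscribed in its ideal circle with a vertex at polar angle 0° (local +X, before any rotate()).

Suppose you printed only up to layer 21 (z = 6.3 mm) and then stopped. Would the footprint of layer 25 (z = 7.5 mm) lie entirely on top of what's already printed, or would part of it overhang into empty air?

Compare the two slices. At z = 6.3: the cylinder: section is a regular 24-gon, circumradius r=8.5 (area = (24/2)·8.500²·sin(360°/24) = 224.40 mm²); the cube at (12, 16) (footprint 8×9.5) is included at this height (area 76.00 mm²); Merging all regions: the 2 present regions are separate (no shared area or edge), so areas and boundary lengths simply add and each stays a separate island — area = 300.40 mm². At z = 7.5: the r=8.5 cylinder contributes a regular 24-gon of circumradius 8.5 (area = (24/2)·8.500²·sin(360°/24) = 224.40 mm²); the cube at (12, 16) does not reach this height (z outside [3, 6.5]); Combining (union): only the r=8.5 cylinder is present, so the union is just that shape — area = 224.40 mm². Checking containment: the cross-section at z = 7.5 is a subset of the cross-section at z = 6.3.

entirely on top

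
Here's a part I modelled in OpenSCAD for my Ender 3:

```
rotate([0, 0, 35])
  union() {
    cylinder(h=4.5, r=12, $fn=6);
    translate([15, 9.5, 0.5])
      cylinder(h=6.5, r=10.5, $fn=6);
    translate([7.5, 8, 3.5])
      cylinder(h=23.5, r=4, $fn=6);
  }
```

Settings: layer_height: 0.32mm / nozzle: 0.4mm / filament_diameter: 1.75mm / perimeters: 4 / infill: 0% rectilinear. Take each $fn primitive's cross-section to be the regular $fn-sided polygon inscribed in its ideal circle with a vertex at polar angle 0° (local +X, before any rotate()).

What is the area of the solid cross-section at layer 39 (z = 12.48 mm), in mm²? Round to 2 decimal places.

41.57 mm²

At z = 12.48 mm: the cylinder does not reach this height (z outside [0, 4.5]); the cylinder at (15, 9.5) is not intersected at this z (z outside [0.5, 7]); the r=4 cylinder at (7.5, 8) contributes a regular 6-gon of circumradius 4 (area = (6/2)·4.000²·sin(360°/6) = 41.57 mm²); Combining (union): only the r=4 cylinder at (7.5, 8) is present, so the union is just that shape — area = 41.57 mm²; (rotated 35° about Z; rotation is an isometry so areas/perimeters/island counts are preserved). Overall, the cross-section is a single solid region. Net area = 41.57 mm².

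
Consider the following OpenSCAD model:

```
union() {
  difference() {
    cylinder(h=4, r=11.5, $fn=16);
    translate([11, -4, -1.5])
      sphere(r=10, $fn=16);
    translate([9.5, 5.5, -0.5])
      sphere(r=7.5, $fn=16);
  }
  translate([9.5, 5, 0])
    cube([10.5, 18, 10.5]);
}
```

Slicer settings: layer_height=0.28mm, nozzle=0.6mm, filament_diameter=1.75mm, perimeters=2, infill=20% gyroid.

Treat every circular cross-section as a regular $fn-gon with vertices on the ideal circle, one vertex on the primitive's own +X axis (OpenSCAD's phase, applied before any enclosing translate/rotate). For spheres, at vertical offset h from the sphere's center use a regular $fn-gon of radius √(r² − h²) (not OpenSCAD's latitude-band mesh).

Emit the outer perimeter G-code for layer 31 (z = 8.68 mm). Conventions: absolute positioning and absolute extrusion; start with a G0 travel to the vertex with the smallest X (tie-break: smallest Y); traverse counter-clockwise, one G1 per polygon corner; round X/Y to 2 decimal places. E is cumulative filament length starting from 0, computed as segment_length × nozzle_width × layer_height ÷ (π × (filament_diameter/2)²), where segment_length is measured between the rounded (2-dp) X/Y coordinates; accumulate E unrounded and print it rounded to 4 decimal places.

G0 X9.50 Y5.00 Z8.68
G1 X20.00 Y5.00 E0.7334
G1 X20.00 Y23.00 E1.9906
G1 X9.50 Y23.00 E2.7240
G1 X9.50 Y5.00 E3.9812

At z = 8.68 mm: the cylinder is not intersected at this z (z outside [0, 4]); the sphere at (11, -4) does not reach this height (|z−center|=10.180 > r=10); the sphere at (9.5, 5.5) is absent (|z−center|=9.180 > r=7.5); Taking the first minus the rest: the first operand is absent here, so nothing remains; the cube at (9.5, 5) is present — its section is the full 10.5×18 rectangle; Combining (union): only the 10.5×18 cube at (9.5, 5) is present, so the union is just that shape — 1 connected region. The outline is a single polygon with 4 vertices. Extrusion per mm of travel: 0.6 × 0.28 / (π × 0.875²) = 0.069846. Accumulating E over each segment gives final E = 3.9812.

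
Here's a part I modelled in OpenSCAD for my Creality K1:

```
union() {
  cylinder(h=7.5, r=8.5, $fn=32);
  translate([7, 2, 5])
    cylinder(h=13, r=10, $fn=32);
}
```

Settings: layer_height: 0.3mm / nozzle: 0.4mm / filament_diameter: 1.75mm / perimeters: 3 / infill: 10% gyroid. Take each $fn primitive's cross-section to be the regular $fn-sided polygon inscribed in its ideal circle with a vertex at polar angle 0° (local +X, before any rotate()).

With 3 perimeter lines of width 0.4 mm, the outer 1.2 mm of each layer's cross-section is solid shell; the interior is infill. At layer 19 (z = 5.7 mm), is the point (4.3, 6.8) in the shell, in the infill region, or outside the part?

infill

At z = 5.7 mm: the cylinder: section is a regular 32-gon, circumradius r=8.5; the cylinder at (7, 2): section is a regular 32-gon, circumradius r=10; Merging all regions: the regions partially overlap (shared area 135.10 mm²), so overlapping operands fuse into one piece — 1 connected region. Overall, the cross-section is a single solid region. The nearest boundary edge runs (1.44, 10.31)→(3.17, 11.24); distance from the point to it = 4.45 mm. The point is inside the cross-section and 4.45 mm from the nearest boundary — more than the 1.2 mm shell width (3 × 0.4), so it's in the infill interior.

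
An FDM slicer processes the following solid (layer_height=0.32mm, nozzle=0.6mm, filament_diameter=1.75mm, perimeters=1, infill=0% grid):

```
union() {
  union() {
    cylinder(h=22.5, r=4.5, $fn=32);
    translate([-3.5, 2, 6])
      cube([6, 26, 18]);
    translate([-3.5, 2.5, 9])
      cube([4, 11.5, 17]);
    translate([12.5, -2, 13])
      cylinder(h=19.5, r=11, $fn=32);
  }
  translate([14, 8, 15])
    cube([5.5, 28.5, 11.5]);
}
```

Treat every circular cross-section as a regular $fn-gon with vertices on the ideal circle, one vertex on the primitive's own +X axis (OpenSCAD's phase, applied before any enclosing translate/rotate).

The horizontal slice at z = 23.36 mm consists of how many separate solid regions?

1

At z = 23.36 mm: the cylinder is not intersected at this z (z outside [0, 22.5]); the cube at (-3.5, 2) is present — its section is the full 6×26 rectangle; the 4×11.5 cube at (-3.5, 2.5) contributes its full rectangle; the r=11 cylinder at (12.5, -2) gives a regular 32-gon of circumradius 11 (constant along its height); Taking the union: the regions partially overlap (shared area 46.07 mm²), so overlapping operands fuse into one piece — 1 connected region; the 5.5×28.5 cube at (14, 8) contributes its full rectangle; Merging all regions: the regions partially overlap (shared area 1.54 mm²), so overlapping operands fuse into one piece — 1 connected region. The result has 1 disconnected region.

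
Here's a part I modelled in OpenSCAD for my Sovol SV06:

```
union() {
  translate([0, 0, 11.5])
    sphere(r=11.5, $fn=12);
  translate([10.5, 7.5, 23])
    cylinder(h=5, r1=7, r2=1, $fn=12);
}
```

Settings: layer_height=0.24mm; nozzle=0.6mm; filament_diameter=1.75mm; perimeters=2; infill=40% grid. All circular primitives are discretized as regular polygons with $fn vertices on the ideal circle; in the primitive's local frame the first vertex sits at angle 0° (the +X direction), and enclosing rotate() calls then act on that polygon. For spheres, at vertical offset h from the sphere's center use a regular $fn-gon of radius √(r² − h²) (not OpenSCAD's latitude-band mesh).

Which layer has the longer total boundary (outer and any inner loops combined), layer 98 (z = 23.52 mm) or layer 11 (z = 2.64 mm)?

Layer 98 (z = 23.52): the sphere is not intersected at this z (|z−center|=12.020 > r=11.5); the cone at (10.5, 7.5) (r1=7→r2=1) has section circumradius 6.376 here — a regular 12-gon (perimeter = 2·12·6.376·sin(180°/12) = 39.61 mm); Combining (union): only the cone at (10.5, 7.5) is present, so the union is just that shape — boundary = 39.61 mm. So its perimeter = 39.61 mm. Layer 11 (z = 2.64): the sphere: section is a regular 12-gon, circumradius = √(r²−h²) = √(11.5²−8.86²) = 7.331 (perimeter = 2·12·7.331·sin(180°/12) = 45.54 mm); the cone at (10.5, 7.5) does not reach this height (z outside [23, 28]); Taking the union: only the r=11.5 sphere is present, so the union is just that shape — boundary = 45.54 mm. So its perimeter = 45.54 mm. Layer 11 is larger (45.54 vs 39.61 mm).

layer 11 (z = 2.64 mm)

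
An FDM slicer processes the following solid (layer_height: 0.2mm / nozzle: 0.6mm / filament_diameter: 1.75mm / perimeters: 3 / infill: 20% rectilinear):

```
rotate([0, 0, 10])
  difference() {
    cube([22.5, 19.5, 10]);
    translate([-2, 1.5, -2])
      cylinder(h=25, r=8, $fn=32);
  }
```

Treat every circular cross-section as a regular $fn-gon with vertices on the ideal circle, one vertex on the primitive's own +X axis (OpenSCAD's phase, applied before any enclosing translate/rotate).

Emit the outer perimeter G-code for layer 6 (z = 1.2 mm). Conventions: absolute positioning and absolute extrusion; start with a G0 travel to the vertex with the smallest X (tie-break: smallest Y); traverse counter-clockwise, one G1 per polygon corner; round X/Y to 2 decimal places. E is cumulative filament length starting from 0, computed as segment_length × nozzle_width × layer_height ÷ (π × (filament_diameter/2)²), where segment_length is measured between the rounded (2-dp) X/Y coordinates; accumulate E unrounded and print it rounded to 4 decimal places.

G0 X-3.39 Y19.20 Z1.20
G1 X-1.60 Y9.07 E0.5132
G1 X-0.50 Y8.94 E0.5685
G1 X0.99 Y8.45 E0.6467
G1 X2.36 Y7.68 E0.7251
G1 X3.55 Y6.66 E0.8033
G1 X4.52 Y5.43 E0.8815
G1 X5.23 Y4.03 E0.9598
G1 X5.65 Y2.52 E1.0380
G1 X5.76 Y1.02 E1.1130
G1 X22.16 Y3.91 E1.9438
G1 X18.77 Y23.11 E2.9165
G1 X-3.39 Y19.20 E4.0392

At z = 1.2 mm: the cube is present — its section is the full 22.5×19.5 rectangle; the cylinder at (-2, 1.5): section is a regular 32-gon, circumradius r=8; Taking the first minus the rest: starting from the 22.5×19.5 cube, the r=8 cylinder at (-2, 1.5) partially overlaps it — only the 43.05 mm² overlap (of its 199.77 mm²) is removed, clipping the outline — 1 connected region; (rotated 10° about Z; rotation is an isometry so areas/perimeters/island counts are preserved). The outline is a single polygon with 12 vertices. Extrusion per mm of travel: 0.6 × 0.2 / (π × 0.875²) = 0.049890. Accumulating E over each segment gives final E = 4.0392.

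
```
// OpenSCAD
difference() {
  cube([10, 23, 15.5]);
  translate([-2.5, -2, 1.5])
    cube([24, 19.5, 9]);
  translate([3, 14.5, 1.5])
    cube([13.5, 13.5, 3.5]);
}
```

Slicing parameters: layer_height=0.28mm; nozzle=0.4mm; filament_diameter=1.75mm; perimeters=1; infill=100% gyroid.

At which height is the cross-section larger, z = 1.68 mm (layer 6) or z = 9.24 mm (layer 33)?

layer 33 (z = 9.24 mm)

Layer 6 (z = 1.68): the cube is present — its section is the full 10×23 rectangle (area 230.00 mm²); the 24×19.5 cube at (-2.5, -2) contributes its full rectangle (area 468.00 mm²); the 13.5×13.5 cube at (3, 14.5) contributes its full rectangle (area 182.25 mm²); After the difference (first − rest): starting from the 10×23 cube (230.00 mm²), the 24×19.5 cube at (-2.5, -2) partially overlaps it — only the 175.00 mm² overlap (of its 468.00 mm²) is removed, clipping the outline; the 13.5×13.5 cube at (3, 14.5) partially overlaps it — only the 38.50 mm² overlap (of its 182.25 mm²) is removed, clipping the outline — area = 16.50 mm². So its area = 16.50 mm². Layer 33 (z = 9.24): the cube (footprint 10×23) is included at this height (area 230.00 mm²); the 24×19.5 cube at (-2.5, -2) contributes its full rectangle (area 468.00 mm²); the cube at (3, 14.5) is not intersected at this z (z outside [1.5, 5]); Taking the first minus the rest: starting from the 10×23 cube (230.00 mm²), the 24×19.5 cube at (-2.5, -2) partially overlaps it — only the 175.00 mm² overlap (of its 468.00 mm²) is removed, clipping the outline — area = 55.00 mm². So its area = 55.00 mm². Layer 33 is larger (55.00 vs 16.50 mm²).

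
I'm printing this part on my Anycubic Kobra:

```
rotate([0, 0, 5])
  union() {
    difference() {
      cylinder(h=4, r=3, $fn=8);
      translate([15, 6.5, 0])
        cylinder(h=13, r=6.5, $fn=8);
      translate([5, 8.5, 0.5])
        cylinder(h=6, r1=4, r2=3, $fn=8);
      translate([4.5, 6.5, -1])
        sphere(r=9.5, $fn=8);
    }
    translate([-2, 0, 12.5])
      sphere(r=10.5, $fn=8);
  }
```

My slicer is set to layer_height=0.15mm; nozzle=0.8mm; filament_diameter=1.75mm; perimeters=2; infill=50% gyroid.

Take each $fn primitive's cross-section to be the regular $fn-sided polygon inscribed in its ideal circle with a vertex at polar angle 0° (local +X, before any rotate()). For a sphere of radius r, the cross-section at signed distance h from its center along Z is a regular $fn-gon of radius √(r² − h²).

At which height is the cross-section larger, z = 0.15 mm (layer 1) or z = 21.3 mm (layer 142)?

Layer 1 (z = 0.15): the r=3 cylinder contributes a regular 8-gon of circumradius 3 (area = (8/2)·3.000²·sin(360°/8) = 25.46 mm²); the r=6.5 cylinder at (15, 6.5) gives a regular 8-gon of circumradius 6.5 (constant along its height) (area = (8/2)·6.500²·sin(360°/8) = 119.50 mm²); the cone at (5, 8.5) is not intersected at this z (z outside [0.5, 6.5]); the r=9.5 sphere at (4.5, 6.5) contributes a regular 8-gon of circumradius √(9.5²−1.15²) = 9.430 (area = (8/2)·9.430²·sin(360°/8) = 251.52 mm²); Taking the first minus the rest: starting from the r=3 cylinder (25.46 mm²), the r=6.5 cylinder at (15, 6.5) misses the remaining region (no effect); the r=9.5 sphere at (4.5, 6.5) partially overlaps it — only the 17.84 mm² overlap (of its 251.52 mm²) is removed, clipping the outline — area = 7.61 mm²; the sphere at (-2, 0) is absent (|z−center|=12.350 > r=10.5); Taking the union: only the result so far is present, so the union is just that shape — area = 7.61 mm²; (whole slice rotated 5° about Z — lengths, areas and connectivity unchanged). So its area = 7.61 mm². Layer 142 (z = 21.3): the cylinder is not intersected at this z (z outside [0, 4]); the cylinder at (15, 6.5) is not intersected at this z (z outside [0, 13]); the cone at (5, 8.5) does not reach this height (z outside [0.5, 6.5]); the sphere at (4.5, 6.5) is not intersected at this z (|z−center|=22.300 > r=9.5); After the difference (first − rest): the first operand is absent here, so nothing remains; the r=10.5 sphere at (-2, 0) contributes a regular 8-gon of circumradius √(10.5²−8.8²) = 5.728 (area = (8/2)·5.728²·sin(360°/8) = 92.80 mm²); Taking the union: only the r=10.5 sphere at (-2, 0) is present, so the union is just that shape — area = 92.80 mm²; (whole slice rotated 5° about Z — lengths, areas and connectivity unchanged). So its area = 92.80 mm². Layer 142 is larger (92.80 vs 7.61 mm²).

layer 142 (z = 21.3 mm)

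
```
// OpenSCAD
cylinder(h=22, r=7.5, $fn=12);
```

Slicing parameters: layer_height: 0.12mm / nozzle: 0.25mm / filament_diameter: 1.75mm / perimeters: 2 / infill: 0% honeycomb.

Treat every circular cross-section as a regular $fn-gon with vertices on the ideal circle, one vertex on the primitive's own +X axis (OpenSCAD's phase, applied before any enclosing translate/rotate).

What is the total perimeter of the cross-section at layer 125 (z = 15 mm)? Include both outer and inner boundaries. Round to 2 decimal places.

At z = 15 mm: the cylinder: section is a regular 12-gon, circumradius r=7.5 (perimeter = 2·12·7.500·sin(180°/12) = 46.59 mm). Overall, the cross-section is a single solid region. Total boundary length (outer) = 46.59 mm.

46.59 mm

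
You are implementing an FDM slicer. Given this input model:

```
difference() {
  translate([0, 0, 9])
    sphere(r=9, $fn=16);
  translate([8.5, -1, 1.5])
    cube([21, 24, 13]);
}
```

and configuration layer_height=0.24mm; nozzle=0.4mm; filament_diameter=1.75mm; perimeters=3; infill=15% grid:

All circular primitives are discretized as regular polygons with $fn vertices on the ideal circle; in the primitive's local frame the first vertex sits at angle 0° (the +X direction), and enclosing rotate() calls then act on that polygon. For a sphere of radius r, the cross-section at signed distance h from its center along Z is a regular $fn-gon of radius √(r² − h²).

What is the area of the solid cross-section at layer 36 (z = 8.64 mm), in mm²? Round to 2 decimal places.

At z = 8.64 mm: the r=9 sphere slices to a regular 16-gon of circumradius 8.993 (√(r²−h²) with h=0.36 from center) (area = (16/2)·8.993²·sin(360°/16) = 247.58 mm²); the 21×24 cube at (8.5, -1) contributes its full rectangle (area 504.00 mm²); Taking the first minus the rest: starting from the r=9 sphere (247.58 mm²), the 21×24 cube at (8.5, -1) partially overlaps it — only the 1.00 mm² overlap (of its 504.00 mm²) is removed, clipping the outline — area = 246.58 mm². Overall, the cross-section is a single solid region. Net area = 246.58 mm².

246.58 mm²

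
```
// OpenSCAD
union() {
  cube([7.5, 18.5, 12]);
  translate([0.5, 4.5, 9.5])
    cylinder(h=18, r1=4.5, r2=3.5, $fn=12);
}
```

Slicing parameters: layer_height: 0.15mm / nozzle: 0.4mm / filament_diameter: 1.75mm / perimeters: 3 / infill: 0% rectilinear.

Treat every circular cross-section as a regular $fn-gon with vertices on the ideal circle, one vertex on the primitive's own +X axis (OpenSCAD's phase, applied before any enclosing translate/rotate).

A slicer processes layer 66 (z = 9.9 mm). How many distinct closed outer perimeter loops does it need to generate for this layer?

At z = 9.9 mm: the 7.5×18.5 cube contributes its full rectangle; the cone at (0.5, 4.5): at t=0.022 of its height the radius interpolates to r₁+(r₂−r₁)t = 4.478, giving a regular 12-gon of that circumradius; Merging all regions: the regions partially overlap (shared area 34.49 mm²), so overlapping operands fuse into one piece — 1 connected region. The result has 1 disconnected region.

1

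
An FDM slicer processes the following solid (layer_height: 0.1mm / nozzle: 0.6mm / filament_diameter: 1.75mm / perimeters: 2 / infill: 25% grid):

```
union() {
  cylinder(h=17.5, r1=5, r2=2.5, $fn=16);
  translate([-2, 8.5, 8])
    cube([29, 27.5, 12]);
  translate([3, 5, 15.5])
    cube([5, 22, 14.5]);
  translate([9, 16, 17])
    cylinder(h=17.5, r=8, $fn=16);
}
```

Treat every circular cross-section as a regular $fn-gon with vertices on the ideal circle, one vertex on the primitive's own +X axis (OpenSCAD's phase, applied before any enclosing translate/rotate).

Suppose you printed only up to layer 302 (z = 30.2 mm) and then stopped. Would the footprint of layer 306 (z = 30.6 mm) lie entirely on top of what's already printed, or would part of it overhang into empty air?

Compare the two slices. At z = 30.2: the cone does not reach this height (z outside [0, 17.5]); the cube at (-2, 8.5) is absent (z outside [8, 20]); the cube at (3, 5) does not reach this height (z outside [15.5, 30]); the cylinder at (9, 16): section is a regular 16-gon, circumradius r=8 (area = (16/2)·8.000²·sin(360°/16) = 195.93 mm²); Taking the union: only the r=8 cylinder at (9, 16) is present, so the union is just that shape — area = 195.93 mm². At z = 30.6: the cone is absent (z outside [0, 17.5]); the cube at (-2, 8.5) is not intersected at this z (z outside [8, 20]); the cube at (3, 5) does not reach this height (z outside [15.5, 30]); the r=8 cylinder at (9, 16) gives a regular 16-gon of circumradius 8 (constant along its height) (area = (16/2)·8.000²·sin(360°/16) = 195.93 mm²); Merging all regions: only the r=8 cylinder at (9, 16) is present, so the union is just that shape — area = 195.93 mm². Checking containment: the cross-section at z = 30.6 is a subset of the cross-section at z = 30.2.

entirely on top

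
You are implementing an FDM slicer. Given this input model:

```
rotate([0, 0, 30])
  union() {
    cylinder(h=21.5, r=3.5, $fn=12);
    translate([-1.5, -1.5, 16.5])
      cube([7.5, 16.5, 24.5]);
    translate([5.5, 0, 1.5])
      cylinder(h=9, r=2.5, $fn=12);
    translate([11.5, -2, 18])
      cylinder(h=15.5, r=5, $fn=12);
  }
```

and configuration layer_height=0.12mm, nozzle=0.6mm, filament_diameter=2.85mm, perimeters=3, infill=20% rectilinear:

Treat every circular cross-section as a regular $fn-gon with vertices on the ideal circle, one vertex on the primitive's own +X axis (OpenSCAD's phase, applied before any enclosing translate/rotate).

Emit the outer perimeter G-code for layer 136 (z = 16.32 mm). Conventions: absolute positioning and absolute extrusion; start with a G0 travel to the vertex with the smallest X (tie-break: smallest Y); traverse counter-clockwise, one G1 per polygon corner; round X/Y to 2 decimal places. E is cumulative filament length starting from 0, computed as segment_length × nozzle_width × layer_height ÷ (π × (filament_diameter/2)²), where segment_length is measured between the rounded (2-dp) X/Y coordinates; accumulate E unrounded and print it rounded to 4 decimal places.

At z = 16.32 mm: the r=3.5 cylinder gives a regular 12-gon of circumradius 3.5 (constant along its height); the cube at (-1.5, -1.5) is absent (z outside [16.5, 41]); the cylinder at (5.5, 0) is not intersected at this z (z outside [1.5, 10.5]); the cylinder at (11.5, -2) is not intersected at this z (z outside [18, 33.5]); Taking the union: only the r=3.5 cylinder is present, so the union is just that shape — 1 connected region; (rotated 30° about Z; rotation is an isometry so areas/perimeters/island counts are preserved). The outline is a single polygon with 12 vertices. Extrusion per mm of travel: 0.6 × 0.12 / (π × 1.425²) = 0.011286. Accumulating E over each segment gives final E = 0.2453.

G0 X-3.50 Y0.00 Z16.32
G1 X-3.03 Y-1.75 E0.0205
G1 X-1.75 Y-3.03 E0.0409
G1 X0.00 Y-3.50 E0.0613
G1 X1.75 Y-3.03 E0.0818
G1 X3.03 Y-1.75 E0.1022
G1 X3.50 Y0.00 E0.1227
G1 X3.03 Y1.75 E0.1431
G1 X1.75 Y3.03 E0.1635
G1 X0.00 Y3.50 E0.1840
G1 X-1.75 Y3.03 E0.2044
G1 X-3.03 Y1.75 E0.2249
G1 X-3.50 Y0.00 E0.2453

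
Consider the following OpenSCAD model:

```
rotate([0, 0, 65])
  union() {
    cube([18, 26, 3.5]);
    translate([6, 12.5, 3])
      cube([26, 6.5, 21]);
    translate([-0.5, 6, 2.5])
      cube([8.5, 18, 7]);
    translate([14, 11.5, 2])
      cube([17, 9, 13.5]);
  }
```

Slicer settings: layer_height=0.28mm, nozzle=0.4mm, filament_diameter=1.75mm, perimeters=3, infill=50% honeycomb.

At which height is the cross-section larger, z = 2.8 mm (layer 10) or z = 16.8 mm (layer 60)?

layer 10 (z = 2.8 mm)

Layer 10 (z = 2.8): the cube (footprint 18×26) is included at this height (area 468.00 mm²); the cube at (6, 12.5) is absent (z outside [3, 24]); the cube at (-0.5, 6) is present — its section is the full 8.5×18 rectangle (area 153.00 mm²); the 17×9 cube at (14, 11.5) contributes its full rectangle (area 153.00 mm²); Merging all regions: the regions partially overlap — summed areas 774.00 mm² minus the doubly-counted overlap 180.00 mm² gives 594.00 mm² — area = 594.00 mm²; (whole slice rotated 65° about Z — lengths, areas and connectivity unchanged). So its area = 594.00 mm². Layer 60 (z = 16.8): the cube is not intersected at this z (z outside [0, 3.5]); the cube at (6, 12.5) is present — its section is the full 26×6.5 rectangle (area 169.00 mm²); the cube at (-0.5, 6) is not intersected at this z (z outside [2.5, 9.5]); the cube at (14, 11.5) is not intersected at this z (z outside [2, 15.5]); Combining (union): only the 26×6.5 cube at (6, 12.5) is present, so the union is just that shape — area = 169.00 mm²; (rotated 65° about Z; rotation is an isometry so areas/perimeters/island counts are preserved). So its area = 169.00 mm². Layer 10 is larger (594.00 vs 169.00 mm²).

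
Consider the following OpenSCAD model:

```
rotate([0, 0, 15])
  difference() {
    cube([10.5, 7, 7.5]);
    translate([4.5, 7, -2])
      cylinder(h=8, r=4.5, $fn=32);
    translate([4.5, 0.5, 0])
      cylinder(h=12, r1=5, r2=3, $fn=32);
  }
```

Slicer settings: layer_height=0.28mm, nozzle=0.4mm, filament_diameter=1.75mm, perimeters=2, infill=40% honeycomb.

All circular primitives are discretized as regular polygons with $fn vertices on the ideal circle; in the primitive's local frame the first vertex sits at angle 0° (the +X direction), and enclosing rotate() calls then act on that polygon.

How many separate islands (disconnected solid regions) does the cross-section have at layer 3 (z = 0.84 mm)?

At z = 0.84 mm: the cube (footprint 10.5×7) is included at this height; the r=4.5 cylinder at (4.5, 7) gives a regular 32-gon of circumradius 4.5 (constant along its height); the cone at (4.5, 0.5) contributes a regular 32-gon of circumradius 4.860 (interpolated between r1=5 and r2=3 at t=0.070); Taking the first minus the rest: starting from the 10.5×7 cube, the r=4.5 cylinder at (4.5, 7) partially overlaps it — only the 31.60 mm² overlap (of its 63.21 mm²) is removed, clipping the outline; the cone at (4.5, 0.5) partially overlaps it — only the 28.06 mm² overlap (of its 73.73 mm²) is removed, clipping the outline — 2 connected regions; (whole slice rotated 15° about Z — lengths, areas and connectivity unchanged). Overall, the cross-section has 2 separate islands. Island count = 2.

2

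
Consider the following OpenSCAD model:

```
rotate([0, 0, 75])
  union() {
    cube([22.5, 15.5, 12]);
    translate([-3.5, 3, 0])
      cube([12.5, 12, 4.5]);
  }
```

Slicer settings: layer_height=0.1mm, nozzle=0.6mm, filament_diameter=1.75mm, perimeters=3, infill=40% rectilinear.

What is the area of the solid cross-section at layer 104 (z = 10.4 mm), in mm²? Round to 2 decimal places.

348.75 mm²

At z = 10.4 mm: the 22.5×15.5 cube contributes its full rectangle (area 348.75 mm²); the cube at (-3.5, 3) is absent (z outside [0, 4.5]); Taking the union: only the 22.5×15.5 cube is present, so the union is just that shape — area = 348.75 mm²; (whole slice rotated 75° about Z — lengths, areas and connectivity unchanged). Overall, the cross-section is a single solid region. Net area = 348.75 mm².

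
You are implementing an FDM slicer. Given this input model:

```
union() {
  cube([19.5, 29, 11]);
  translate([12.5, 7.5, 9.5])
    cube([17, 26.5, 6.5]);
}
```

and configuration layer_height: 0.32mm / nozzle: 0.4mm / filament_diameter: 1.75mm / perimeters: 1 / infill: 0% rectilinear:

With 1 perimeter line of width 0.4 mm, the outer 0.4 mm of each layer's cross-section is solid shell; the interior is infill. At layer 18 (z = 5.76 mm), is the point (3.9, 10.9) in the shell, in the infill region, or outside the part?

At z = 5.76 mm: the cube (footprint 19.5×29) is included at this height; the cube at (12.5, 7.5) does not reach this height (z outside [9.5, 16]); Taking the union: only the 19.5×29 cube is present, so the union is just that shape — 1 connected region. Overall, the cross-section is a single solid region. The nearest boundary edge runs (0.00, 29.00)→(0.00, 0.00); distance from the point to it = 3.90 mm. The point is inside the cross-section and 3.90 mm from the nearest boundary — more than the 0.4 mm shell width (1 × 0.4), so it's in the infill interior.

infill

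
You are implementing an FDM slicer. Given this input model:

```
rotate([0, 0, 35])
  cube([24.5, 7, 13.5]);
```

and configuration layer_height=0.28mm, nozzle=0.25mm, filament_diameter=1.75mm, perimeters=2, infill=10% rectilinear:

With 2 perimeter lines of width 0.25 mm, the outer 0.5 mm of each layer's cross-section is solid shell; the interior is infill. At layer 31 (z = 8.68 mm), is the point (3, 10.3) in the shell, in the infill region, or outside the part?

shell

At z = 8.68 mm: the cube (footprint 24.5×7) is included at this height; (rotated 35° about Z; rotation is an isometry so areas/perimeters/island counts are preserved). Overall, the cross-section is a single solid region. Undo the 35° rotation: the query point maps to (8.365, 6.717) in the un-rotated model frame. The nearest boundary edge runs (24.50, 7.00)→(0.00, 7.00); distance from the point to it = 0.28 mm. The point is inside the cross-section, 0.28 mm from the nearest boundary — within the 0.5 mm shell band (2 × 0.25).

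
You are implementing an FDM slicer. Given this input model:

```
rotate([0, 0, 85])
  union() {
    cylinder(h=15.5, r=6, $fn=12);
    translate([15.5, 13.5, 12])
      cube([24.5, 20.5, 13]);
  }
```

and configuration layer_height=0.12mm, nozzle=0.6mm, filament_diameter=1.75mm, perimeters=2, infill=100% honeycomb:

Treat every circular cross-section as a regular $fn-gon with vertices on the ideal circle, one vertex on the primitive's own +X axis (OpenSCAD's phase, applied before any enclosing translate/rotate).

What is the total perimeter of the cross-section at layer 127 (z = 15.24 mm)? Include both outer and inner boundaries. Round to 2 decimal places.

127.27 mm

At z = 15.24 mm: the cylinder: section is a regular 12-gon, circumradius r=6 (perimeter = 2·12·6.000·sin(180°/12) = 37.27 mm); the cube at (15.5, 13.5) is present — its section is the full 24.5×20.5 rectangle (perimeter 90.00 mm); Combining (union): the 2 present regions are separate (no shared area or edge), so areas and boundary lengths simply add and each stays a separate island — boundary = 127.27 mm; (rotated 85° about Z; rotation is an isometry so areas/perimeters/island counts are preserved). Overall, the cross-section has 2 separate islands. Total boundary length (outer) = 127.27 mm.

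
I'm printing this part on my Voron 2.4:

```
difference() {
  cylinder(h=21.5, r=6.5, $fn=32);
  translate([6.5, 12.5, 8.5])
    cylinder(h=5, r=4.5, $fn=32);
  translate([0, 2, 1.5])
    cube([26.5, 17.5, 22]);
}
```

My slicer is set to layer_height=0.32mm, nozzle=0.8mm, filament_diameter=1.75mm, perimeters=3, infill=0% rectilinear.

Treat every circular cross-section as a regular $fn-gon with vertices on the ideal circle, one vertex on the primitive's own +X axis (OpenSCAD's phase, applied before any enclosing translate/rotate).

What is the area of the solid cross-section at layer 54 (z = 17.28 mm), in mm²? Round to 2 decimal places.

111.66 mm²

At z = 17.28 mm: the r=6.5 cylinder contributes a regular 32-gon of circumradius 6.5 (area = (32/2)·6.500²·sin(360°/32) = 131.88 mm²); the cylinder at (6.5, 12.5) is absent (z outside [8.5, 13.5]); the 26.5×17.5 cube at (0, 2) contributes its full rectangle (area 463.75 mm²); Taking the first minus the rest: starting from the r=6.5 cylinder (131.88 mm²), the 26.5×17.5 cube at (0, 2) partially overlaps it — only the 20.22 mm² overlap (of its 463.75 mm²) is removed, clipping the outline — area = 111.66 mm². Overall, the cross-section is a single solid region. Net area = 111.66 mm².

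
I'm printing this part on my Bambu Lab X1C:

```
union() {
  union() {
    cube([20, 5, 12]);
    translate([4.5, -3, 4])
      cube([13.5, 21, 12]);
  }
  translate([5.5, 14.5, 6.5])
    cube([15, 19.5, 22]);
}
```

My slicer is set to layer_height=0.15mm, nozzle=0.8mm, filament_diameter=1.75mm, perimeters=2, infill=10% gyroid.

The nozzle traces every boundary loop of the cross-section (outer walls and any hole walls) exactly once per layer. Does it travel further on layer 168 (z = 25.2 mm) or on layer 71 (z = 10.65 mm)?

layer 71 (z = 10.65 mm)

Layer 168 (z = 25.2): the cube is absent (z outside [0, 12]); the cube at (4.5, -3) is not intersected at this z (z outside [4, 16]); Taking the union: nothing is present at this height; the 15×19.5 cube at (5.5, 14.5) contributes its full rectangle (perimeter 69.00 mm); Merging all regions: only the 15×19.5 cube at (5.5, 14.5) is present, so the union is just that shape — boundary = 69.00 mm. So its perimeter = 69.00 mm. Layer 71 (z = 10.65): the cube is present — its section is the full 20×5 rectangle (perimeter 50.00 mm); the 13.5×21 cube at (4.5, -3) contributes its full rectangle (perimeter 69.00 mm); Combining (union): the regions partially overlap (shared area 67.50 mm²), so the edge portions inside another operand are dropped and the merged outline is re-measured after clipping — boundary = 82.00 mm; the cube at (5.5, 14.5) (footprint 15×19.5) is included at this height (perimeter 69.00 mm); Combining (union): the regions partially overlap (shared area 43.75 mm²), so the edge portions inside another operand are dropped and the merged outline is re-measured after clipping — boundary = 119.00 mm. So its perimeter = 119.00 mm. Layer 71 is larger (119.00 vs 69.00 mm).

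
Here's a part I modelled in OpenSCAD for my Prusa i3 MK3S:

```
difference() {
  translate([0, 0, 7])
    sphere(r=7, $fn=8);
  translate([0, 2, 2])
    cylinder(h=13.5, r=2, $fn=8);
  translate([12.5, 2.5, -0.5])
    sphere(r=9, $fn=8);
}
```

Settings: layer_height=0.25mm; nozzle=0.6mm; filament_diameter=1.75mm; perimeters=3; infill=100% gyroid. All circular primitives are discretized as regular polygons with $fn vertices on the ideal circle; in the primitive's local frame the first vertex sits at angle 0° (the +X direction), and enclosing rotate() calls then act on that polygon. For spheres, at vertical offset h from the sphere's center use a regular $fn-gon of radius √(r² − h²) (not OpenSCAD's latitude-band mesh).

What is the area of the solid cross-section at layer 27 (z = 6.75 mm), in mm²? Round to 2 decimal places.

127.10 mm²

At z = 6.75 mm: the r=7 sphere contributes a regular 8-gon of circumradius √(7²−0.25²) = 6.996 (area = (8/2)·6.996²·sin(360°/8) = 138.42 mm²); the r=2 cylinder at (0, 2) gives a regular 8-gon of circumradius 2 (constant along its height) (area = (8/2)·2.000²·sin(360°/8) = 11.31 mm²); the r=9 sphere at (12.5, 2.5) slices to a regular 8-gon of circumradius 5.333 (√(r²−h²) with h=7.25 from center) (area = (8/2)·5.333²·sin(360°/8) = 80.43 mm²); Subtracting the remaining from the first: starting from the r=7 sphere (138.42 mm²), the r=2 cylinder at (0, 2) lies wholly inside it (removes its full 11.31 mm² and its 12.25 mm outline becomes a hole wall); the r=9 sphere at (12.5, 2.5) misses the remaining region (no effect) — area = 127.10 mm². Overall, the cross-section is one region with 1 hole. Net area = 127.10 mm².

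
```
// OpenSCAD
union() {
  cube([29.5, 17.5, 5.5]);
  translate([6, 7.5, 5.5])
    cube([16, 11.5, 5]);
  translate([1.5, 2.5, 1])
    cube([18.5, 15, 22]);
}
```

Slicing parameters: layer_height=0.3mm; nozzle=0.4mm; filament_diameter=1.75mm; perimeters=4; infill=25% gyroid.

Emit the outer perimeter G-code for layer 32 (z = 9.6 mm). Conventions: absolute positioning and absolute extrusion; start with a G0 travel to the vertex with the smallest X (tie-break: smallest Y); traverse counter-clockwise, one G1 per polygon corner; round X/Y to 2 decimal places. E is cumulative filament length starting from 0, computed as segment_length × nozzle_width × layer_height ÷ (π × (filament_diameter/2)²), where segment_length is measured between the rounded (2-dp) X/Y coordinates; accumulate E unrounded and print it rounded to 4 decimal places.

G0 X1.50 Y2.50 Z9.60
G1 X20.00 Y2.50 E0.9230
G1 X20.00 Y7.50 E1.1724
G1 X22.00 Y7.50 E1.2722
G1 X22.00 Y19.00 E1.8459
G1 X6.00 Y19.00 E2.6442
G1 X6.00 Y17.50 E2.7190
G1 X1.50 Y17.50 E2.9435
G1 X1.50 Y2.50 E3.6919

At z = 9.6 mm: the cube is not intersected at this z (z outside [0, 5.5]); the 16×11.5 cube at (6, 7.5) contributes its full rectangle; the cube at (1.5, 2.5) is present — its section is the full 18.5×15 rectangle; Taking the union: the regions partially overlap (shared area 140.00 mm²), so overlapping operands fuse into one piece — 1 connected region. The outline is a single polygon with 8 vertices. Extrusion per mm of travel: 0.4 × 0.3 / (π × 0.875²) = 0.049890. Accumulating E over each segment gives final E = 3.6919.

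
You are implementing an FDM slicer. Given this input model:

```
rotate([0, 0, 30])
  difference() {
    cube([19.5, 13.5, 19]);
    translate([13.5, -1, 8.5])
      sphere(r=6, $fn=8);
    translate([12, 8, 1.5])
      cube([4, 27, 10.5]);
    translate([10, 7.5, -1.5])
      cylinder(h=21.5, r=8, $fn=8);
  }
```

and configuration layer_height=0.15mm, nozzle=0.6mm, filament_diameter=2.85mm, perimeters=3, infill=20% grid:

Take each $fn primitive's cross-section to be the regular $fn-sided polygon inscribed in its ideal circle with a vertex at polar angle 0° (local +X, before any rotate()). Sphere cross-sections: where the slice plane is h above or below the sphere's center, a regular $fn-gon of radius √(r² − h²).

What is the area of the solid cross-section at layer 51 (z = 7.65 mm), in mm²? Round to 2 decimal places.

At z = 7.65 mm: the cube is present — its section is the full 19.5×13.5 rectangle (area 263.25 mm²); the r=6 sphere at (13.5, -1) contributes a regular 8-gon of circumradius √(6²−0.85²) = 5.939 (area = (8/2)·5.939²·sin(360°/8) = 99.78 mm²); the cube at (12, 8) is present — its section is the full 4×27 rectangle (area 108.00 mm²); the r=8 cylinder at (10, 7.5) contributes a regular 8-gon of circumradius 8 (area = (8/2)·8.000²·sin(360°/8) = 181.02 mm²); Taking the first minus the rest: starting from the 19.5×13.5 cube (263.25 mm²), the r=6 sphere at (13.5, -1) partially overlaps it — only the 38.43 mm² overlap (of its 99.78 mm²) is removed, clipping the outline; the 4×27 cube at (12, 8) partially overlaps it — only the 22.00 mm² overlap (of its 108.00 mm²) is removed, clipping the outline; the r=8 cylinder at (10, 7.5) partially overlaps it — only the 123.62 mm² overlap (of its 181.02 mm²) is removed, clipping the outline — area = 79.21 mm²; (whole slice rotated 30° about Z — lengths, areas and connectivity unchanged). Overall, the cross-section has 2 separate islands. Net area = 79.21 mm².

79.21 mm²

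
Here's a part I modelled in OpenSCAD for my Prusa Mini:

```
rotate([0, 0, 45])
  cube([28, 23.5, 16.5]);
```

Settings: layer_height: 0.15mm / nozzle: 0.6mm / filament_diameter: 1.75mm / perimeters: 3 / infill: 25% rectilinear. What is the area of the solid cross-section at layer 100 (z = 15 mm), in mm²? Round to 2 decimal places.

658.00 mm²

At z = 15 mm: the cube (footprint 28×23.5) is included at this height (area 658.00 mm²); (whole slice rotated 45° about Z — lengths, areas and connectivity unchanged). Overall, the cross-section is a single solid region. Net area = 658.00 mm².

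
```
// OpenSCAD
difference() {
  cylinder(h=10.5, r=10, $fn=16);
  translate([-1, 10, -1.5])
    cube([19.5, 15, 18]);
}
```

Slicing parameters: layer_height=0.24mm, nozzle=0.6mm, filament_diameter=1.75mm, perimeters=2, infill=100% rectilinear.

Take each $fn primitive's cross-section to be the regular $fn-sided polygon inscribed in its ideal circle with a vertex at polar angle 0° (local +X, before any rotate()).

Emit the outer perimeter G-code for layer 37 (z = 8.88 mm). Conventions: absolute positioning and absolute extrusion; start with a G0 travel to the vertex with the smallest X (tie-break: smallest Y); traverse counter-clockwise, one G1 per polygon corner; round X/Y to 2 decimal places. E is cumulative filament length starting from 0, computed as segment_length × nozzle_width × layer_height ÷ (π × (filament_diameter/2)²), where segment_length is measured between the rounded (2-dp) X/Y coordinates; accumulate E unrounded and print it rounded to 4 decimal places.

G0 X-10.00 Y0.00 Z8.88
G1 X-9.24 Y-3.83 E0.2338
G1 X-7.07 Y-7.07 E0.4672
G1 X-3.83 Y-9.24 E0.7007
G1 X0.00 Y-10.00 E0.9345
G1 X3.83 Y-9.24 E1.1682
G1 X7.07 Y-7.07 E1.4017
G1 X9.24 Y-3.83 E1.6351
G1 X10.00 Y0.00 E1.8689
G1 X9.24 Y3.83 E2.1027
G1 X7.07 Y7.07 E2.3361
G1 X3.83 Y9.24 E2.5696
G1 X0.00 Y10.00 E2.8034
G1 X-3.83 Y9.24 E3.0371
G1 X-7.07 Y7.07 E3.2706
G1 X-9.24 Y3.83 E3.5040
G1 X-10.00 Y0.00 E3.7378

At z = 8.88 mm: the cylinder: section is a regular 16-gon, circumradius r=10; the 19.5×15 cube at (-1, 10) contributes its full rectangle; Taking the first minus the rest: starting from the r=10 cylinder, the 19.5×15 cube at (-1, 10) misses the remaining region (no effect) — 1 connected region. The outline is a single polygon with 16 vertices. Extrusion per mm of travel: 0.6 × 0.24 / (π × 0.875²) = 0.059868. Accumulating E over each segment gives final E = 3.7378.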